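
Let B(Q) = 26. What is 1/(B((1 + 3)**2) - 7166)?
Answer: -1/7140 ≈ -0.00014006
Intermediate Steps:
1/(B((1 + 3)**2) - 7166) = 1/(26 - 7166) = 1/(-7140) = -1/7140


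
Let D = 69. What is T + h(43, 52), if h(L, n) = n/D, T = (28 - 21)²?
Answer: 3433/69 ≈ 49.754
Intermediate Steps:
T = 49 (T = 7² = 49)
h(L, n) = n/69
T + h(43, 52) = 49 + (1/69)*52 = 49 + 52/69 = 3433/69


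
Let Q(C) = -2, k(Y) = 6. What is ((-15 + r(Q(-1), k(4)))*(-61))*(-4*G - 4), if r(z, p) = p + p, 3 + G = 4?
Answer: -1464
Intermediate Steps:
G = 1 (G = -3 + 4 = 1)
r(z, p) = 2*p
((-15 + r(Q(-1), k(4)))*(-61))*(-4*G - 4) = ((-15 + 2*6)*(-61))*(-4*1 - 4) = ((-15 + 12)*(-61))*(-4 - 4) = -3*(-61)*(-8) = 183*(-8) = -1464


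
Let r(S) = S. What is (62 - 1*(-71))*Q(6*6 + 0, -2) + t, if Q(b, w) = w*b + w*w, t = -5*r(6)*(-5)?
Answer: -8894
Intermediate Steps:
t = 150 (t = -5*6*(-5) = -30*(-5) = 150)
Q(b, w) = w**2 + b*w (Q(b, w) = b*w + w**2 = w**2 + b*w)
(62 - 1*(-71))*Q(6*6 + 0, -2) + t = (62 - 1*(-71))*(-2*((6*6 + 0) - 2)) + 150 = (62 + 71)*(-2*((36 + 0) - 2)) + 150 = 133*(-2*(36 - 2)) + 150 = 133*(-2*34) + 150 = 133*(-68) + 150 = -9044 + 150 = -8894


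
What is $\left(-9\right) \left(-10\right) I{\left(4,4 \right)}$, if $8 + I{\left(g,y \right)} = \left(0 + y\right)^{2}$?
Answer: $720$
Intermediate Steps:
$I{\left(g,y \right)} = -8 + y^{2}$ ($I{\left(g,y \right)} = -8 + \left(0 + y\right)^{2} = -8 + y^{2}$)
$\left(-9\right) \left(-10\right) I{\left(4,4 \right)} = \left(-9\right) \left(-10\right) \left(-8 + 4^{2}\right) = 90 \left(-8 + 16\right) = 90 \cdot 8 = 720$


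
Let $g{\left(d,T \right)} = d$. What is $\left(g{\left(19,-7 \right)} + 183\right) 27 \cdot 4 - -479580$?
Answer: $501396$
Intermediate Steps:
$\left(g{\left(19,-7 \right)} + 183\right) 27 \cdot 4 - -479580 = \left(19 + 183\right) 27 \cdot 4 - -479580 = 202 \cdot 108 + 479580 = 21816 + 479580 = 501396$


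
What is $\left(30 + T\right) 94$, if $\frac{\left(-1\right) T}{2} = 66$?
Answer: $-9588$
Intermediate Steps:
$T = -132$ ($T = \left(-2\right) 66 = -132$)
$\left(30 + T\right) 94 = \left(30 - 132\right) 94 = \left(-102\right) 94 = -9588$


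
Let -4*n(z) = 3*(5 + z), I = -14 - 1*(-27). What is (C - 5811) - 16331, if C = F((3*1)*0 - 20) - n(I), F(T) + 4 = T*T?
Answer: -43465/2 ≈ -21733.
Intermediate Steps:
I = 13 (I = -14 + 27 = 13)
n(z) = -15/4 - 3*z/4 (n(z) = -3*(5 + z)/4 = -(15 + 3*z)/4 = -15/4 - 3*z/4)
F(T) = -4 + T² (F(T) = -4 + T*T = -4 + T²)
C = 819/2 (C = (-4 + ((3*1)*0 - 20)²) - (-15/4 - ¾*13) = (-4 + (3*0 - 20)²) - (-15/4 - 39/4) = (-4 + (0 - 20)²) - 1*(-27/2) = (-4 + (-20)²) + 27/2 = (-4 + 400) + 27/2 = 396 + 27/2 = 819/2 ≈ 409.50)
(C - 5811) - 16331 = (819/2 - 5811) - 16331 = -10803/2 - 16331 = -43465/2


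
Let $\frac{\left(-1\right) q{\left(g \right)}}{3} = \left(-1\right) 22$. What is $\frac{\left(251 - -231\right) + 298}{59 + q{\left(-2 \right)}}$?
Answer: $\frac{156}{25} \approx 6.24$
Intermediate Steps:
$q{\left(g \right)} = 66$ ($q{\left(g \right)} = - 3 \left(\left(-1\right) 22\right) = \left(-3\right) \left(-22\right) = 66$)
$\frac{\left(251 - -231\right) + 298}{59 + q{\left(-2 \right)}} = \frac{\left(251 - -231\right) + 298}{59 + 66} = \frac{\left(251 + 231\right) + 298}{125} = \left(482 + 298\right) \frac{1}{125} = 780 \cdot \frac{1}{125} = \frac{156}{25}$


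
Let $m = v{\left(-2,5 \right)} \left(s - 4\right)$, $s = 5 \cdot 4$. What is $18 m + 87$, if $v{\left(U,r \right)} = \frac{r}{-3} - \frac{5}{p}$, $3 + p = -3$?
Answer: $-153$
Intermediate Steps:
$p = -6$ ($p = -3 - 3 = -6$)
$v{\left(U,r \right)} = \frac{5}{6} - \frac{r}{3}$ ($v{\left(U,r \right)} = \frac{r}{-3} - \frac{5}{-6} = r \left(- \frac{1}{3}\right) - - \frac{5}{6} = - \frac{r}{3} + \frac{5}{6} = \frac{5}{6} - \frac{r}{3}$)
$s = 20$
$m = - \frac{40}{3}$ ($m = \left(\frac{5}{6} - \frac{5}{3}\right) \left(20 - 4\right) = \left(\frac{5}{6} - \frac{5}{3}\right) 16 = \left(- \frac{5}{6}\right) 16 = - \frac{40}{3} \approx -13.333$)
$18 m + 87 = 18 \left(- \frac{40}{3}\right) + 87 = -240 + 87 = -153$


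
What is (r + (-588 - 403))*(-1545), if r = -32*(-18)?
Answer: 641175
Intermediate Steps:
r = 576
(r + (-588 - 403))*(-1545) = (576 + (-588 - 403))*(-1545) = (576 - 991)*(-1545) = -415*(-1545) = 641175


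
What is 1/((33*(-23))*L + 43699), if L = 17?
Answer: 1/30796 ≈ 3.2472e-5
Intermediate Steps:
1/((33*(-23))*L + 43699) = 1/((33*(-23))*17 + 43699) = 1/(-759*17 + 43699) = 1/(-12903 + 43699) = 1/30796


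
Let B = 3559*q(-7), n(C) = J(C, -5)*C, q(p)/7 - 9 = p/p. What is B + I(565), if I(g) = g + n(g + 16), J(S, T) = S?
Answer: 587256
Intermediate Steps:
q(p) = 70 (q(p) = 63 + 7*(p/p) = 63 + 7*1 = 63 + 7 = 70)
n(C) = C² (n(C) = C*C = C²)
I(g) = g + (16 + g)² (I(g) = g + (g + 16)² = g + (16 + g)²)
B = 249130 (B = 3559*70 = 249130)
B + I(565) = 249130 + (565 + (16 + 565)²) = 249130 + (565 + 581²) = 249130 + (565 + 337561) = 249130 + 338126 = 587256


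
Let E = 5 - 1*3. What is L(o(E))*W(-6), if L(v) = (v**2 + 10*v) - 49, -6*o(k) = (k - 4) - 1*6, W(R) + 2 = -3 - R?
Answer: -305/9 ≈ -33.889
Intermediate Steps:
E = 2 (E = 5 - 3 = 2)
W(R) = -5 - R (W(R) = -2 + (-3 - R) = -5 - R)
o(k) = 5/3 - k/6 (o(k) = -((k - 4) - 1*6)/6 = -((-4 + k) - 6)/6 = -(-10 + k)/6 = 5/3 - k/6)
L(v) = -49 + v**2 + 10*v
L(o(E))*W(-6) = (-49 + (5/3 - 1/6*2)**2 + 10*(5/3 - 1/6*2))*(-5 - 1*(-6)) = (-49 + (5/3 - 1/3)**2 + 10*(5/3 - 1/3))*(-5 + 6) = (-49 + (4/3)**2 + 10*(4/3))*1 = (-49 + 16/9 + 40/3)*1 = -305/9*1 = -305/9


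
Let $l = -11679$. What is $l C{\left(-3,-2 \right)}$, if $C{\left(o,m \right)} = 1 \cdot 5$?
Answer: $-58395$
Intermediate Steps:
$C{\left(o,m \right)} = 5$
$l C{\left(-3,-2 \right)} = \left(-11679\right) 5 = -58395$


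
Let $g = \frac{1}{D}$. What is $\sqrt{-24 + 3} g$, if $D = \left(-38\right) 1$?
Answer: $- \frac{i \sqrt{21}}{38} \approx - 0.12059 i$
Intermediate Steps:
$D = -38$
$g = - \frac{1}{38}$ ($g = \frac{1}{-38} = - \frac{1}{38} \approx -0.026316$)
$\sqrt{-24 + 3} g = \sqrt{-24 + 3} \left(- \frac{1}{38}\right) = \sqrt{-21} \left(- \frac{1}{38}\right) = i \sqrt{21} \left(- \frac{1}{38}\right) = - \frac{i \sqrt{21}}{38}$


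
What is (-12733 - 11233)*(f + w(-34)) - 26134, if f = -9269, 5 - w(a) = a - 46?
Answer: 220077610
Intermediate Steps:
w(a) = 51 - a (w(a) = 5 - (a - 46) = 5 - (-46 + a) = 5 + (46 - a) = 51 - a)
(-12733 - 11233)*(f + w(-34)) - 26134 = (-12733 - 11233)*(-9269 + (51 - 1*(-34))) - 26134 = -23966*(-9269 + (51 + 34)) - 26134 = -23966*(-9269 + 85) - 26134 = -23966*(-9184) - 26134 = 220103744 - 26134 = 220077610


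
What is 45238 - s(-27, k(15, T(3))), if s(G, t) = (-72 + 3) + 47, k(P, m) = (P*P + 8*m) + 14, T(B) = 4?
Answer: 45260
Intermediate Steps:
k(P, m) = 14 + P² + 8*m (k(P, m) = (P² + 8*m) + 14 = 14 + P² + 8*m)
s(G, t) = -22 (s(G, t) = -69 + 47 = -22)
45238 - s(-27, k(15, T(3))) = 45238 - 1*(-22) = 45238 + 22 = 45260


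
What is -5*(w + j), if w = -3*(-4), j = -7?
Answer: -25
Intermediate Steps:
w = 12
-5*(w + j) = -5*(12 - 7) = -5*5 = -25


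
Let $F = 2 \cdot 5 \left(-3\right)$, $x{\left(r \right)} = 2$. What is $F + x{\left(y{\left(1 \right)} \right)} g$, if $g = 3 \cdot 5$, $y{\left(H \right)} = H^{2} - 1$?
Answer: $0$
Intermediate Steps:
$y{\left(H \right)} = -1 + H^{2}$
$g = 15$
$F = -30$ ($F = 10 \left(-3\right) = -30$)
$F + x{\left(y{\left(1 \right)} \right)} g = -30 + 2 \cdot 15 = -30 + 30 = 0$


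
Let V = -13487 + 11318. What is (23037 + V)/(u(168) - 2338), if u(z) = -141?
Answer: -564/67 ≈ -8.4179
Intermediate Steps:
V = -2169
(23037 + V)/(u(168) - 2338) = (23037 - 2169)/(-141 - 2338) = 20868/(-2479) = 20868*(-1/2479) = -564/67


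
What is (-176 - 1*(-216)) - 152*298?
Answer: -45256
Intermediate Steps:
(-176 - 1*(-216)) - 152*298 = (-176 + 216) - 45296 = 40 - 45296 = -45256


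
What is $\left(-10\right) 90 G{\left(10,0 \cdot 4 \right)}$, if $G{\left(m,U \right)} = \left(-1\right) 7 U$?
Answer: $0$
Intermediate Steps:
$G{\left(m,U \right)} = - 7 U$
$\left(-10\right) 90 G{\left(10,0 \cdot 4 \right)} = \left(-10\right) 90 \left(- 7 \cdot 0 \cdot 4\right) = - 900 \left(\left(-7\right) 0\right) = \left(-900\right) 0 = 0$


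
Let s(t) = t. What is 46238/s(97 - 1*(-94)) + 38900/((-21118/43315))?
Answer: -160424832208/2016769 ≈ -79546.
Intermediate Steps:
46238/s(97 - 1*(-94)) + 38900/((-21118/43315)) = 46238/(97 - 1*(-94)) + 38900/((-21118/43315)) = 46238/(97 + 94) + 38900/((-21118*1/43315)) = 46238/191 + 38900/(-21118/43315) = 46238*(1/191) + 38900*(-43315/21118) = 46238/191 - 842476750/10559 = -160424832208/2016769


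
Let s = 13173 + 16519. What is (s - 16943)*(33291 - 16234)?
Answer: 217459693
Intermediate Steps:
s = 29692
(s - 16943)*(33291 - 16234) = (29692 - 16943)*(33291 - 16234) = 12749*17057 = 217459693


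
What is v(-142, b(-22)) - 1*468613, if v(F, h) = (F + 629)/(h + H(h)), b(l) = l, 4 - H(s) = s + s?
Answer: -12183451/26 ≈ -4.6859e+5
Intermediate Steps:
H(s) = 4 - 2*s (H(s) = 4 - (s + s) = 4 - 2*s)
v(F, h) = (629 + F)/(4 - h) (v(F, h) = (F + 629)/(h + (4 - 2*h)) = (629 + F)/(4 - h))
v(-142, b(-22)) - 1*468613 = (629 - 142)/(4 - 1*(-22)) - 1*468613 = 487/(4 + 22) - 468613 = 487/26 - 468613 = -12183451/26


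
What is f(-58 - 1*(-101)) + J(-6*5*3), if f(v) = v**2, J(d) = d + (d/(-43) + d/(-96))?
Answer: 1212277/688 ≈ 1762.0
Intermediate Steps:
J(d) = 3989*d/4128 (J(d) = d + (d*(-1/43) + d*(-1/96)) = d + (-d/43 - d/96) = d - 139*d/4128 = 3989*d/4128)
f(-58 - 1*(-101)) + J(-6*5*3) = (-58 - 1*(-101))**2 + 3989*(-6*5*3)/4128 = (-58 + 101)**2 + 3989*(-30*3)/4128 = 43**2 + (3989/4128)*(-90) = 1849 - 59835/688 = 1212277/688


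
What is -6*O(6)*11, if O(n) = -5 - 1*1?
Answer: 396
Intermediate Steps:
O(n) = -6 (O(n) = -5 - 1 = -6)
-6*O(6)*11 = -6*(-6)*11 = 36*11 = 396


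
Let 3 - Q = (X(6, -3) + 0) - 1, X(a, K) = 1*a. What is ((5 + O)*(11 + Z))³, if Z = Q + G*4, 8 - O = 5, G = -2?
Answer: 512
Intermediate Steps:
X(a, K) = a
Q = -2 (Q = 3 - ((6 + 0) - 1) = 3 - (6 - 1) = 3 - 1*5 = 3 - 5 = -2)
O = 3 (O = 8 - 1*5 = 8 - 5 = 3)
Z = -10 (Z = -2 - 2*4 = -2 - 8 = -10)
((5 + O)*(11 + Z))³ = ((5 + 3)*(11 - 10))³ = (8*1)³ = 8³ = 512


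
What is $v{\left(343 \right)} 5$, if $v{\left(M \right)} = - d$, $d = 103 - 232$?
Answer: $645$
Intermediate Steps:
$d = -129$
$v{\left(M \right)} = 129$ ($v{\left(M \right)} = \left(-1\right) \left(-129\right) = 129$)
$v{\left(343 \right)} 5 = 129 \cdot 5 = 645$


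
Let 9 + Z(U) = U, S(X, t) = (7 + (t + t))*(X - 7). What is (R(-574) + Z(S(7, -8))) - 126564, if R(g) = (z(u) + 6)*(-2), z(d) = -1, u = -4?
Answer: -126583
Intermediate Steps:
S(X, t) = (-7 + X)*(7 + 2*t) (S(X, t) = (7 + 2*t)*(-7 + X) = (-7 + X)*(7 + 2*t))
R(g) = -10 (R(g) = (-1 + 6)*(-2) = 5*(-2) = -10)
Z(U) = -9 + U
(R(-574) + Z(S(7, -8))) - 126564 = (-10 + (-9 + (-49 - 14*(-8) + 7*7 + 2*7*(-8)))) - 126564 = (-10 + (-9 + (-49 + 112 + 49 - 112))) - 126564 = (-10 + (-9 + 0)) - 126564 = (-10 - 9) - 126564 = -19 - 126564 = -126583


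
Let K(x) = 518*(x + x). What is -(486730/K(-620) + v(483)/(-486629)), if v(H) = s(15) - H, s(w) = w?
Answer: 1819664057/2404396456 ≈ 0.75681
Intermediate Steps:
v(H) = 15 - H
K(x) = 1036*x (K(x) = 518*(2*x) = 1036*x)
-(486730/K(-620) + v(483)/(-486629)) = -(486730/((1036*(-620))) + (15 - 1*483)/(-486629)) = -(486730/(-642320) + (15 - 483)*(-1/486629)) = -(486730*(-1/642320) - 468*(-1/486629)) = -(-48673/64232 + 36/37433) = -1*(-1819664057/2404396456) = 1819664057/2404396456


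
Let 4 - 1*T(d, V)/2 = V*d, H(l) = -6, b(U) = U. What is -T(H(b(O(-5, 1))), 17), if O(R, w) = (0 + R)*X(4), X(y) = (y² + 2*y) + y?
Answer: -212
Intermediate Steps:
X(y) = y² + 3*y
O(R, w) = 28*R (O(R, w) = (0 + R)*(4*(3 + 4)) = R*(4*7) = R*28 = 28*R)
T(d, V) = 8 - 2*V*d
-T(H(b(O(-5, 1))), 17) = -(8 - 2*17*(-6)) = -(8 + 204) = -1*212 = -212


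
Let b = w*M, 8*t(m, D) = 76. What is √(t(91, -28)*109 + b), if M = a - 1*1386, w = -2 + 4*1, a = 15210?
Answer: √114734/2 ≈ 169.36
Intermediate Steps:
w = 2 (w = -2 + 4 = 2)
M = 13824 (M = 15210 - 1*1386 = 15210 - 1386 = 13824)
t(m, D) = 19/2 (t(m, D) = (⅛)*76 = 19/2)
b = 27648 (b = 2*13824 = 27648)
√(t(91, -28)*109 + b) = √((19/2)*109 + 27648) = √(2071/2 + 27648) = √(57367/2) = √114734/2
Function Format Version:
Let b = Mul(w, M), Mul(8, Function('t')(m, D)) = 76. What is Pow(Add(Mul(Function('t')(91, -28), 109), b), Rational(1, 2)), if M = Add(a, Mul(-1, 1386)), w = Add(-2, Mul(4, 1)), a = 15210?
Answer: Mul(Rational(1, 2), Pow(114734, Rational(1, 2))) ≈ 169.36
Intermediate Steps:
w = 2 (w = Add(-2, 4) = 2)
M = 13824 (M = Add(15210, Mul(-1, 1386)) = Add(15210, -1386) = 13824)
Function('t')(m, D) = Rational(19, 2) (Function('t')(m, D) = Mul(Rational(1, 8), 76) = Rational(19, 2))
b = 27648 (b = Mul(2, 13824) = 27648)
Pow(Add(Mul(Function('t')(91, -28), 109), b), Rational(1, 2)) = Pow(Add(Mul(Rational(19, 2), 109), 27648), Rational(1, 2)) = Pow(Add(Rational(2071, 2), 27648), Rational(1, 2)) = Pow(Rational(57367, 2), Rational(1, 2)) = Mul(Rational(1, 2), Pow(114734, Rational(1, 2)))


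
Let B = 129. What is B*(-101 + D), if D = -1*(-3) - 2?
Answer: -12900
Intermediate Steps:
D = 1 (D = 3 - 2 = 1)
B*(-101 + D) = 129*(-101 + 1) = 129*(-100) = -12900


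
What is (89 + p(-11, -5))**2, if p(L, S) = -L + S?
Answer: 9025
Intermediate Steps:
p(L, S) = S - L
(89 + p(-11, -5))**2 = (89 + (-5 - 1*(-11)))**2 = (89 + (-5 + 11))**2 = (89 + 6)**2 = 95**2 = 9025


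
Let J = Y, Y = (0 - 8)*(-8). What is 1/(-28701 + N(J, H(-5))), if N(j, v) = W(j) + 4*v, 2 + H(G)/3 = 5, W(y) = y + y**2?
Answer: -1/24505 ≈ -4.0808e-5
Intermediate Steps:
H(G) = 9 (H(G) = -6 + 3*5 = -6 + 15 = 9)
Y = 64 (Y = -8*(-8) = 64)
J = 64
N(j, v) = 4*v + j*(1 + j) (N(j, v) = j*(1 + j) + 4*v = 4*v + j*(1 + j))
1/(-28701 + N(J, H(-5))) = 1/(-28701 + (4*9 + 64*(1 + 64))) = 1/(-28701 + (36 + 64*65)) = 1/(-28701 + (36 + 4160)) = 1/(-28701 + 4196) = 1/(-24505) = -1/24505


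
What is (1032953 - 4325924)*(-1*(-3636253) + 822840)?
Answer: -14683663935303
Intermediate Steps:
(1032953 - 4325924)*(-1*(-3636253) + 822840) = -3292971*(3636253 + 822840) = -3292971*4459093 = -14683663935303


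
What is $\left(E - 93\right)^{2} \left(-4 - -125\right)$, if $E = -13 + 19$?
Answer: $915849$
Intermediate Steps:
$E = 6$
$\left(E - 93\right)^{2} \left(-4 - -125\right) = \left(6 - 93\right)^{2} \left(-4 - -125\right) = \left(-87\right)^{2} \left(-4 + 125\right) = 7569 \cdot 121 = 915849$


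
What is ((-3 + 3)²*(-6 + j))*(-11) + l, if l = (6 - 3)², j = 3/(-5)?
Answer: 9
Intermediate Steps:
j = -⅗ (j = 3*(-⅕) = -⅗ ≈ -0.60000)
l = 9 (l = 3² = 9)
((-3 + 3)²*(-6 + j))*(-11) + l = ((-3 + 3)²*(-6 - ⅗))*(-11) + 9 = (0²*(-33/5))*(-11) + 9 = (0*(-33/5))*(-11) + 9 = 0*(-11) + 9 = 0 + 9 = 9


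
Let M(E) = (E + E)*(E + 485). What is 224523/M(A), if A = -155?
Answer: -74841/34100 ≈ -2.1948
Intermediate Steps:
M(E) = 2*E*(485 + E) (M(E) = (2*E)*(485 + E) = 2*E*(485 + E))
224523/M(A) = 224523/((2*(-155)*(485 - 155))) = 224523/((2*(-155)*330)) = 224523/(-102300) = 224523*(-1/102300) = -74841/34100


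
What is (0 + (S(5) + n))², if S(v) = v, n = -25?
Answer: 400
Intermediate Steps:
(0 + (S(5) + n))² = (0 + (5 - 25))² = (0 - 20)² = (-20)² = 400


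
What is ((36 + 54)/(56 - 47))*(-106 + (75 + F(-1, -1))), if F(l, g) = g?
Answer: -320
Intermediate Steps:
((36 + 54)/(56 - 47))*(-106 + (75 + F(-1, -1))) = ((36 + 54)/(56 - 47))*(-106 + (75 - 1)) = (90/9)*(-106 + 74) = (90*(⅑))*(-32) = 10*(-32) = -320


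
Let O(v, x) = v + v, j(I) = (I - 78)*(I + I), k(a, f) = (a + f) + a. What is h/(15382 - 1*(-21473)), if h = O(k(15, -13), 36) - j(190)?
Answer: -42526/36855 ≈ -1.1539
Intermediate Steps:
k(a, f) = f + 2*a
j(I) = 2*I*(-78 + I) (j(I) = (-78 + I)*(2*I) = 2*I*(-78 + I))
O(v, x) = 2*v
h = -42526 (h = 2*(-13 + 2*15) - 2*190*(-78 + 190) = 2*(-13 + 30) - 2*190*112 = 2*17 - 1*42560 = 34 - 42560 = -42526)
h/(15382 - 1*(-21473)) = -42526/(15382 - 1*(-21473)) = -42526/(15382 + 21473) = -42526/36855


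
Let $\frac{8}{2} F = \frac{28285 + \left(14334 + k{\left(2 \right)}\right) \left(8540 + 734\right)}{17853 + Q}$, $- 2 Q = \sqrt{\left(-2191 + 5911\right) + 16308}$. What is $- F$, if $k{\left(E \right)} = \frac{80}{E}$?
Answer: $- \frac{793463260711}{424966136} - \frac{133332761 \sqrt{5007}}{1274898408} \approx -1874.5$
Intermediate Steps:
$Q = - \sqrt{5007}$ ($Q = - \frac{\sqrt{\left(-2191 + 5911\right) + 16308}}{2} = - \frac{\sqrt{3720 + 16308}}{2} = - \frac{\sqrt{20028}}{2} = - \frac{2 \sqrt{5007}}{2} = - \sqrt{5007} \approx -70.76$)
$F = \frac{133332761}{4 \left(17853 - \sqrt{5007}\right)}$ ($F = \frac{\left(28285 + \left(14334 + \frac{80}{2}\right) \left(8540 + 734\right)\right) \frac{1}{17853 - \sqrt{5007}}}{4} = \frac{\left(28285 + \left(14334 + 80 \cdot \frac{1}{2}\right) 9274\right) \frac{1}{17853 - \sqrt{5007}}}{4} = \frac{\left(28285 + \left(14334 + 40\right) 9274\right) \frac{1}{17853 - \sqrt{5007}}}{4} = \frac{\left(28285 + 14374 \cdot 9274\right) \frac{1}{17853 - \sqrt{5007}}}{4} = \frac{\left(28285 + 133304476\right) \frac{1}{17853 - \sqrt{5007}}}{4} = \frac{133332761 \frac{1}{17853 - \sqrt{5007}}}{4} = \frac{133332761}{4 \left(17853 - \sqrt{5007}\right)} \approx 1874.5$)
$- F = - (\frac{793463260711}{424966136} + \frac{133332761 \sqrt{5007}}{1274898408}) = - \frac{793463260711}{424966136} - \frac{133332761 \sqrt{5007}}{1274898408}$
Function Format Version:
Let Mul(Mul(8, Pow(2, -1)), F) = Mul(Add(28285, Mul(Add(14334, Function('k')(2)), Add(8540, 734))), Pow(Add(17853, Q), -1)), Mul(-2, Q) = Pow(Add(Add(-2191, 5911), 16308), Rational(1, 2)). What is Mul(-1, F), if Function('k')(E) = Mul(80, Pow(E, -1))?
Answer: Add(Rational(-793463260711, 424966136), Mul(Rational(-133332761, 1274898408), Pow(5007, Rational(1, 2)))) ≈ -1874.5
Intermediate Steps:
Q = Mul(-1, Pow(5007, Rational(1, 2))) (Q = Mul(Rational(-1, 2), Pow(Add(Add(-2191, 5911), 16308), Rational(1, 2))) = Mul(Rational(-1, 2), Pow(Add(3720, 16308), Rational(1, 2))) = Mul(Rational(-1, 2), Pow(20028, Rational(1, 2))) = Mul(Rational(-1, 2), Mul(2, Pow(5007, Rational(1, 2)))) = Mul(-1, Pow(5007, Rational(1, 2))) ≈ -70.760)
F = Mul(Rational(133332761, 4), Pow(Add(17853, Mul(-1, Pow(5007, Rational(1, 2)))), -1)) (F = Mul(Rational(1, 4), Mul(Add(28285, Mul(Add(14334, Mul(80, Pow(2, -1))), Add(8540, 734))), Pow(Add(17853, Mul(-1, Pow(5007, Rational(1, 2)))), -1))) = Mul(Rational(1, 4), Mul(Add(28285, Mul(Add(14334, Mul(80, Rational(1, 2))), 9274)), Pow(Add(17853, Mul(-1, Pow(5007, Rational(1, 2)))), -1))) = Mul(Rational(1, 4), Mul(Add(28285, Mul(Add(14334, 40), 9274)), Pow(Add(17853, Mul(-1, Pow(5007, Rational(1, 2)))), -1))) = Mul(Rational(1, 4), Mul(Add(28285, Mul(14374, 9274)), Pow(Add(17853, Mul(-1, Pow(5007, Rational(1, 2)))), -1))) = Mul(Rational(1, 4), Mul(Add(28285, 133304476), Pow(Add(17853, Mul(-1, Pow(5007, Rational(1, 2)))), -1))) = Mul(Rational(1, 4), Mul(133332761, Pow(Add(17853, Mul(-1, Pow(5007, Rational(1, 2)))), -1))) = Mul(Rational(133332761, 4), Pow(Add(17853, Mul(-1, Pow(5007, Rational(1, 2)))), -1)) ≈ 1874.5)
Mul(-1, F) = Mul(-1, Add(Rational(793463260711, 424966136), Mul(Rational(133332761, 1274898408), Pow(5007, Rational(1, 2))))) = Add(Rational(-793463260711, 424966136), Mul(Rational(-133332761, 1274898408), Pow(5007, Rational(1, 2))))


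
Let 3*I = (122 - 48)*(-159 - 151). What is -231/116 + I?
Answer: -2661733/348 ≈ -7648.7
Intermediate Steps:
I = -22940/3 (I = ((122 - 48)*(-159 - 151))/3 = (74*(-310))/3 = (⅓)*(-22940) = -22940/3 ≈ -7646.7)
-231/116 + I = -231/116 - 22940/3 = -2661733/348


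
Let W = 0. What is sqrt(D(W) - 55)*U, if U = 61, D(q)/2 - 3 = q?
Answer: 427*I ≈ 427.0*I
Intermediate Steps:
D(q) = 6 + 2*q
sqrt(D(W) - 55)*U = sqrt((6 + 2*0) - 55)*61 = sqrt((6 + 0) - 55)*61 = sqrt(6 - 55)*61 = sqrt(-49)*61 = (7*I)*61 = 427*I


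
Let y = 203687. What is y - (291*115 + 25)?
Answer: 170197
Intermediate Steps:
y - (291*115 + 25) = 203687 - (291*115 + 25) = 203687 - (33465 + 25) = 203687 - 1*33490 = 203687 - 33490 = 170197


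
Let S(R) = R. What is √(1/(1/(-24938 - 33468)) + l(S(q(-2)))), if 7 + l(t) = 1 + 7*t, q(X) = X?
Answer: I*√58426 ≈ 241.71*I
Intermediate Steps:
l(t) = -6 + 7*t (l(t) = -7 + (1 + 7*t) = -6 + 7*t)
√(1/(1/(-24938 - 33468)) + l(S(q(-2)))) = √(1/(1/(-24938 - 33468)) + (-6 + 7*(-2))) = √(1/(1/(-58406)) + (-6 - 14)) = √(1/(-1/58406) - 20) = √(-58406 - 20) = √(-58426) = I*√58426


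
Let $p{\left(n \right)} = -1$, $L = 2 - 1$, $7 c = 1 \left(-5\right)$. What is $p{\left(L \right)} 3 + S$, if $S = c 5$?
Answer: $- \frac{46}{7} \approx -6.5714$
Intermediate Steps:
$c = - \frac{5}{7}$ ($c = \frac{1 \left(-5\right)}{7} = \frac{1}{7} \left(-5\right) = - \frac{5}{7} \approx -0.71429$)
$L = 1$ ($L = 2 - 1 = 1$)
$S = - \frac{25}{7}$ ($S = \left(- \frac{5}{7}\right) 5 = - \frac{25}{7} \approx -3.5714$)
$p{\left(L \right)} 3 + S = \left(-1\right) 3 - \frac{25}{7} = -3 - \frac{25}{7} = - \frac{46}{7}$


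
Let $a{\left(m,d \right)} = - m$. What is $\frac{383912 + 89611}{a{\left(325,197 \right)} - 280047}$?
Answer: $- \frac{473523}{280372} \approx -1.6889$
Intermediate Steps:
$\frac{383912 + 89611}{a{\left(325,197 \right)} - 280047} = \frac{383912 + 89611}{\left(-1\right) 325 - 280047} = \frac{473523}{-325 - 280047} = \frac{473523}{-280372} = 473523 \left(- \frac{1}{280372}\right) = - \frac{473523}{280372}$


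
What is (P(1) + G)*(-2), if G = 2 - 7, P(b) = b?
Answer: 8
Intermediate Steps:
G = -5
(P(1) + G)*(-2) = (1 - 5)*(-2) = -4*(-2) = 8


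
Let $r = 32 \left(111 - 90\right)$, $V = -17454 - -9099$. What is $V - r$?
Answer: $-9027$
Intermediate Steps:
$V = -8355$ ($V = -17454 + 9099 = -8355$)
$r = 672$ ($r = 32 \cdot 21 = 672$)
$V - r = -8355 - 672 = -9027$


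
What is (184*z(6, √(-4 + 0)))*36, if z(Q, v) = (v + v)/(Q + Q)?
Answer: 2208*I ≈ 2208.0*I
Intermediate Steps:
z(Q, v) = v/Q (z(Q, v) = (2*v)/((2*Q)) = (2*v)*(1/(2*Q)) = v/Q)
(184*z(6, √(-4 + 0)))*36 = (184*(√(-4 + 0)/6))*36 = (184*(√(-4)*(⅙)))*36 = (184*((2*I)*(⅙)))*36 = (184*(I/3))*36 = (184*I/3)*36 = 2208*I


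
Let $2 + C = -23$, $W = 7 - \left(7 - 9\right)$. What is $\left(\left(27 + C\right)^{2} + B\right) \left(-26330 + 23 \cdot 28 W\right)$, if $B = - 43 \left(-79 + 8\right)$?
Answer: $-62772438$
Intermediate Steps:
$W = 9$ ($W = 7 - -2 = 7 + 2 = 9$)
$C = -25$ ($C = -2 - 23 = -25$)
$B = 3053$ ($B = \left(-43\right) \left(-71\right) = 3053$)
$\left(\left(27 + C\right)^{2} + B\right) \left(-26330 + 23 \cdot 28 W\right) = \left(\left(27 - 25\right)^{2} + 3053\right) \left(-26330 + 23 \cdot 28 \cdot 9\right) = \left(2^{2} + 3053\right) \left(-26330 + 644 \cdot 9\right) = \left(4 + 3053\right) \left(-26330 + 5796\right) = 3057 \left(-20534\right) = -62772438$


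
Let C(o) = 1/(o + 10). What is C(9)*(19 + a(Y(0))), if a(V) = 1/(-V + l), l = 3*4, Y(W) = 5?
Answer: 134/133 ≈ 1.0075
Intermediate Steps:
l = 12
C(o) = 1/(10 + o)
a(V) = 1/(12 - V) (a(V) = 1/(-V + 12) = 1/(12 - V))
C(9)*(19 + a(Y(0))) = (19 - 1/(-12 + 5))/(10 + 9) = (19 - 1/(-7))/19 = (19 - 1*(-⅐))/19 = (19 + ⅐)/19 = (1/19)*(134/7) = 134/133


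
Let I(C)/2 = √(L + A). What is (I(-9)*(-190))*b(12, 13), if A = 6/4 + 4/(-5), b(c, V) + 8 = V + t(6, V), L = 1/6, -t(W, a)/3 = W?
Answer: 988*√195/3 ≈ 4598.9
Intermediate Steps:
t(W, a) = -3*W
L = ⅙ (L = 1*(⅙) = ⅙ ≈ 0.16667)
b(c, V) = -26 + V (b(c, V) = -8 + (V - 3*6) = -8 + (V - 18) = -8 + (-18 + V) = -26 + V)
A = 7/10 (A = 6*(¼) + 4*(-⅕) = 3/2 - ⅘ = 7/10 ≈ 0.70000)
I(C) = 2*√195/15 (I(C) = 2*√(⅙ + 7/10) = 2*√(13/15) = 2*(√195/15) = 2*√195/15)
(I(-9)*(-190))*b(12, 13) = ((2*√195/15)*(-190))*(-26 + 13) = -76*√195/3*(-13) = 988*√195/3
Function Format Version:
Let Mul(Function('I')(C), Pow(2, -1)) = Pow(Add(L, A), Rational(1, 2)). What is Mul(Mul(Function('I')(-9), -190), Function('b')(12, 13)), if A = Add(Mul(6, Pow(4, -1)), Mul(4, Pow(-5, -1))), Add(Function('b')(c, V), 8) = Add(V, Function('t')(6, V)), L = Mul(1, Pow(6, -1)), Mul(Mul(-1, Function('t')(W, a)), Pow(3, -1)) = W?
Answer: Mul(Rational(988, 3), Pow(195, Rational(1, 2))) ≈ 4598.9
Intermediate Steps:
Function('t')(W, a) = Mul(-3, W)
L = Rational(1, 6) (L = Mul(1, Rational(1, 6)) = Rational(1, 6) ≈ 0.16667)
Function('b')(c, V) = Add(-26, V) (Function('b')(c, V) = Add(-8, Add(V, Mul(-3, 6))) = Add(-8, Add(V, -18)) = Add(-8, Add(-18, V)) = Add(-26, V))
A = Rational(7, 10) (A = Add(Mul(6, Rational(1, 4)), Mul(4, Rational(-1, 5))) = Add(Rational(3, 2), Rational(-4, 5)) = Rational(7, 10) ≈ 0.70000)
Function('I')(C) = Mul(Rational(2, 15), Pow(195, Rational(1, 2))) (Function('I')(C) = Mul(2, Pow(Add(Rational(1, 6), Rational(7, 10)), Rational(1, 2))) = Mul(2, Pow(Rational(13, 15), Rational(1, 2))) = Mul(2, Mul(Rational(1, 15), Pow(195, Rational(1, 2)))) = Mul(Rational(2, 15), Pow(195, Rational(1, 2))))
Mul(Mul(Function('I')(-9), -190), Function('b')(12, 13)) = Mul(Mul(Mul(Rational(2, 15), Pow(195, Rational(1, 2))), -190), Add(-26, 13)) = Mul(Mul(Rational(-76, 3), Pow(195, Rational(1, 2))), -13) = Mul(Rational(988, 3), Pow(195, Rational(1, 2)))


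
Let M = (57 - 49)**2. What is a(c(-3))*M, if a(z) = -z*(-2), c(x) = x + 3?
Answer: 0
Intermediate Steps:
c(x) = 3 + x
a(z) = 2*z
M = 64 (M = 8**2 = 64)
a(c(-3))*M = (2*(3 - 3))*64 = (2*0)*64 = 0*64 = 0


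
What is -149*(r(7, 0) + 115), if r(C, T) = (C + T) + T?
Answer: -18178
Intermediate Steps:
r(C, T) = C + 2*T
-149*(r(7, 0) + 115) = -149*((7 + 2*0) + 115) = -149*((7 + 0) + 115) = -149*(7 + 115) = -149*122 = -18178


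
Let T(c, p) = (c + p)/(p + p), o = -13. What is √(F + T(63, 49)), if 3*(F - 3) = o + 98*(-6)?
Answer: 2*I*√21630/21 ≈ 14.007*I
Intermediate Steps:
T(c, p) = (c + p)/(2*p) (T(c, p) = (c + p)/((2*p)) = (c + p)*(1/(2*p)) = (c + p)/(2*p))
F = -592/3 (F = 3 + (-13 + 98*(-6))/3 = 3 + (-13 - 588)/3 = 3 + (⅓)*(-601) = 3 - 601/3 = -592/3 ≈ -197.33)
√(F + T(63, 49)) = √(-592/3 + (½)*(63 + 49)/49) = √(-592/3 + (½)*(1/49)*112) = √(-592/3 + 8/7) = √(-4120/21) = 2*I*√21630/21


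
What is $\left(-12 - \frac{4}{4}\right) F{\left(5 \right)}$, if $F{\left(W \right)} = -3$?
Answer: $39$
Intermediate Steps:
$\left(-12 - \frac{4}{4}\right) F{\left(5 \right)} = \left(-12 - \frac{4}{4}\right) \left(-3\right) = \left(-12 - 1\right) \left(-3\right) = \left(-13\right) \left(-3\right) = 39$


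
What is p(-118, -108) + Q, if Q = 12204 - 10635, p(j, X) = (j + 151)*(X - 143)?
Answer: -6714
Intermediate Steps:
p(j, X) = (-143 + X)*(151 + j) (p(j, X) = (151 + j)*(-143 + X) = (-143 + X)*(151 + j))
Q = 1569
p(-118, -108) + Q = (-21593 - 143*(-118) + 151*(-108) - 108*(-118)) + 1569 = (-21593 + 16874 - 16308 + 12744) + 1569 = -8283 + 1569 = -6714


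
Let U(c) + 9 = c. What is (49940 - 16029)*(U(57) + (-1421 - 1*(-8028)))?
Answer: 225677705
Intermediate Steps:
U(c) = -9 + c
(49940 - 16029)*(U(57) + (-1421 - 1*(-8028))) = (49940 - 16029)*((-9 + 57) + (-1421 - 1*(-8028))) = 33911*(48 + (-1421 + 8028)) = 33911*(48 + 6607) = 33911*6655 = 225677705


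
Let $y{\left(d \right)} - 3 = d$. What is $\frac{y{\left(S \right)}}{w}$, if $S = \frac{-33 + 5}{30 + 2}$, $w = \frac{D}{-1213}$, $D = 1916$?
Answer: $- \frac{20621}{15328} \approx -1.3453$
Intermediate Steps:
$w = - \frac{1916}{1213}$ ($w = \frac{1916}{-1213} = 1916 \left(- \frac{1}{1213}\right) = - \frac{1916}{1213} \approx -1.5796$)
$S = - \frac{7}{8}$ ($S = - \frac{28}{32} = \left(-28\right) \frac{1}{32} = - \frac{7}{8} \approx -0.875$)
$y{\left(d \right)} = 3 + d$
$\frac{y{\left(S \right)}}{w} = \frac{3 - \frac{7}{8}}{- \frac{1916}{1213}} = \frac{17}{8} \left(- \frac{1213}{1916}\right) = - \frac{20621}{15328}$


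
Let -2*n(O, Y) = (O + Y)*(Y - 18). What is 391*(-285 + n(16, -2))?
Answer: -56695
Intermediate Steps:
n(O, Y) = -(-18 + Y)*(O + Y)/2 (n(O, Y) = -(O + Y)*(Y - 18)/2 = -(O + Y)*(-18 + Y)/2 = -(-18 + Y)*(O + Y)/2)
391*(-285 + n(16, -2)) = 391*(-285 + (9*16 + 9*(-2) - ½*(-2)² - ½*16*(-2))) = 391*(-285 + (144 - 18 - ½*4 + 16)) = 391*(-285 + (144 - 18 - 2 + 16)) = 391*(-285 + 140) = 391*(-145) = -56695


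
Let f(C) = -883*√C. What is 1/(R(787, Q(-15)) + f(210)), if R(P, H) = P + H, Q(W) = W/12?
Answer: -1796/372839513 - 14128*√210/2609876591 ≈ -8.3263e-5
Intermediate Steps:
Q(W) = W/12 (Q(W) = W*(1/12) = W/12)
R(P, H) = H + P
1/(R(787, Q(-15)) + f(210)) = 1/(((1/12)*(-15) + 787) - 883*√210) = 1/((-5/4 + 787) - 883*√210) = 1/(3143/4 - 883*√210)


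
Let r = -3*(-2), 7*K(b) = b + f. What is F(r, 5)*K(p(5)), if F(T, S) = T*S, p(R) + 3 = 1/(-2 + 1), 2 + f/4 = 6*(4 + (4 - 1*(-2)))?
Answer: 6840/7 ≈ 977.14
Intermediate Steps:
f = 232 (f = -8 + 4*(6*(4 + (4 - 1*(-2)))) = -8 + 4*(6*(4 + (4 + 2))) = -8 + 4*(6*(4 + 6)) = -8 + 4*(6*10) = -8 + 4*60 = -8 + 240 = 232)
p(R) = -4 (p(R) = -3 + 1/(-2 + 1) = -3 + 1/(-1) = -3 - 1 = -4)
K(b) = 232/7 + b/7 (K(b) = (b + 232)/7 = (232 + b)/7 = 232/7 + b/7)
r = 6
F(T, S) = S*T
F(r, 5)*K(p(5)) = (5*6)*(232/7 + (1/7)*(-4)) = 30*(232/7 - 4/7) = 30*(228/7) = 6840/7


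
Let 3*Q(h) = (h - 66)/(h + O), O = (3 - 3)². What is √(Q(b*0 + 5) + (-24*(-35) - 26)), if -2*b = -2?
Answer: √182235/15 ≈ 28.459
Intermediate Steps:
O = 0 (O = 0² = 0)
b = 1 (b = -½*(-2) = 1)
Q(h) = (-66 + h)/(3*h) (Q(h) = ((h - 66)/(h + 0))/3 = ((-66 + h)/h)/3 = (-66 + h)/(3*h))
√(Q(b*0 + 5) + (-24*(-35) - 26)) = √((-66 + (1*0 + 5))/(3*(1*0 + 5)) + (-24*(-35) - 26)) = √((-66 + (0 + 5))/(3*(0 + 5)) + (840 - 26)) = √((⅓)*(-66 + 5)/5 + 814) = √((⅓)*(⅕)*(-61) + 814) = √(-61/15 + 814) = √(12149/15) = √182235/15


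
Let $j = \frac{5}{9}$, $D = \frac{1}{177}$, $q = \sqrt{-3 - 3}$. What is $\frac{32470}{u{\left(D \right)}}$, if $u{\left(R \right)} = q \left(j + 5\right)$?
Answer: $- \frac{9741 i \sqrt{6}}{10} \approx - 2386.0 i$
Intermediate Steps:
$q = i \sqrt{6}$ ($q = \sqrt{-6} = i \sqrt{6} \approx 2.4495 i$)
$D = \frac{1}{177} \approx 0.0056497$
$j = \frac{5}{9}$ ($j = 5 \cdot \frac{1}{9} = \frac{5}{9} \approx 0.55556$)
$u{\left(R \right)} = \frac{50 i \sqrt{6}}{9}$ ($u{\left(R \right)} = i \sqrt{6} \left(\frac{5}{9} + 5\right) = i \sqrt{6} \cdot \frac{50}{9} = \frac{50 i \sqrt{6}}{9}$)
$\frac{32470}{u{\left(D \right)}} = \frac{32470}{\frac{50}{9} i \sqrt{6}} = 32470 \left(- \frac{3 i \sqrt{6}}{100}\right) = - \frac{9741 i \sqrt{6}}{10}$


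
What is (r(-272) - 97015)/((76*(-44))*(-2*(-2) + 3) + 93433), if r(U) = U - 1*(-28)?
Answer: -97259/70025 ≈ -1.3889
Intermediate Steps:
r(U) = 28 + U (r(U) = U + 28 = 28 + U)
(r(-272) - 97015)/((76*(-44))*(-2*(-2) + 3) + 93433) = ((28 - 272) - 97015)/((76*(-44))*(-2*(-2) + 3) + 93433) = (-244 - 97015)/(-3344*(4 + 3) + 93433) = -97259/(-3344*7 + 93433) = -97259/(-23408 + 93433) = -97259/70025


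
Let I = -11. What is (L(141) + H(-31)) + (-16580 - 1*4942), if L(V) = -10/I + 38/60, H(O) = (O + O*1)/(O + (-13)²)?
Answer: -163343683/7590 ≈ -21521.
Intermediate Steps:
H(O) = 2*O/(169 + O) (H(O) = (O + O)/(O + 169) = (2*O)/(169 + O) = 2*O/(169 + O))
L(V) = 509/330 (L(V) = -10/(-11) + 38/60 = -10*(-1/11) + 38*(1/60) = 10/11 + 19/30 = 509/330)
(L(141) + H(-31)) + (-16580 - 1*4942) = (509/330 + 2*(-31)/(169 - 31)) + (-16580 - 1*4942) = (509/330 + 2*(-31)/138) + (-16580 - 4942) = (509/330 + 2*(-31)*(1/138)) - 21522 = (509/330 - 31/69) - 21522 = 8297/7590 - 21522 = -163343683/7590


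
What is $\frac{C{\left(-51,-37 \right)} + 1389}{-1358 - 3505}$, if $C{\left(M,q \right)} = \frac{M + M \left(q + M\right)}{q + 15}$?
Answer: $- \frac{8707}{35662} \approx -0.24415$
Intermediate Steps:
$C{\left(M,q \right)} = \frac{M + M \left(M + q\right)}{15 + q}$
$\frac{C{\left(-51,-37 \right)} + 1389}{-1358 - 3505} = \frac{- \frac{51 \left(1 - 51 - 37\right)}{15 - 37} + 1389}{-1358 - 3505} = \frac{\left(-51\right) \frac{1}{-22} \left(-87\right) + 1389}{-4863} = \left(\left(-51\right) \left(- \frac{1}{22}\right) \left(-87\right) + 1389\right) \left(- \frac{1}{4863}\right) = \left(- \frac{4437}{22} + 1389\right) \left(- \frac{1}{4863}\right) = \frac{26121}{22} \left(- \frac{1}{4863}\right) = - \frac{8707}{35662}$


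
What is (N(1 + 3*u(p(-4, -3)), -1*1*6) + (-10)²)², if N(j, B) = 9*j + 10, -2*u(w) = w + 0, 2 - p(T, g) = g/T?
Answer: 667489/64 ≈ 10430.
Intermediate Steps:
p(T, g) = 2 - g/T
u(w) = -w/2 (u(w) = -(w + 0)/2 = -w/2)
N(j, B) = 10 + 9*j
(N(1 + 3*u(p(-4, -3)), -1*1*6) + (-10)²)² = ((10 + 9*(1 + 3*(-(2 - 1*(-3)/(-4))/2))) + (-10)²)² = ((10 + 9*(1 + 3*(-(2 - 1*(-3)*(-¼))/2))) + 100)² = ((10 + 9*(1 + 3*(-(2 - ¾)/2))) + 100)² = ((10 + 9*(1 + 3*(-½*5/4))) + 100)² = ((10 + 9*(1 + 3*(-5/8))) + 100)² = ((10 + 9*(1 - 15/8)) + 100)² = ((10 + 9*(-7/8)) + 100)² = ((10 - 63/8) + 100)² = (17/8 + 100)² = (817/8)² = 667489/64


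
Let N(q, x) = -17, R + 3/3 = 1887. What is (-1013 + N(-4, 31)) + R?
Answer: 856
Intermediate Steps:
R = 1886 (R = -1 + 1887 = 1886)
(-1013 + N(-4, 31)) + R = (-1013 - 17) + 1886 = -1030 + 1886 = 856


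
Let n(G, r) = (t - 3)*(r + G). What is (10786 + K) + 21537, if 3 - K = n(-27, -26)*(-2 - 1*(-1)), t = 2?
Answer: 32379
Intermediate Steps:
n(G, r) = -G - r (n(G, r) = (2 - 3)*(r + G) = -(G + r) = -G - r)
K = 56 (K = 3 - (-1*(-27) - 1*(-26))*(-2 - 1*(-1)) = 3 - (27 + 26)*(-2 + 1) = 3 - 53*(-1) = 3 - 1*(-53) = 3 + 53 = 56)
(10786 + K) + 21537 = (10786 + 56) + 21537 = 10842 + 21537 = 32379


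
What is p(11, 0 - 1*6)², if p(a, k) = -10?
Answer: 100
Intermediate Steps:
p(11, 0 - 1*6)² = (-10)² = 100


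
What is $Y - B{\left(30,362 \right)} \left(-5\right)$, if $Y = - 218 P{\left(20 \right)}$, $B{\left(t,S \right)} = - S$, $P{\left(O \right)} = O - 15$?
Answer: $-2900$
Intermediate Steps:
$P{\left(O \right)} = -15 + O$
$Y = -1090$ ($Y = - 218 \left(-15 + 20\right) = \left(-218\right) 5 = -1090$)
$Y - B{\left(30,362 \right)} \left(-5\right) = -1090 - \left(-1\right) 362 \left(-5\right) = -1090 - \left(-362\right) \left(-5\right) = -1090 - 1810 = -2900$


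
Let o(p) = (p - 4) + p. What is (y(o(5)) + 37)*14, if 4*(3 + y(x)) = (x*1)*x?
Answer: 602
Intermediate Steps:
o(p) = -4 + 2*p (o(p) = (-4 + p) + p = -4 + 2*p)
y(x) = -3 + x**2/4 (y(x) = -3 + ((x*1)*x)/4 = -3 + (x*x)/4 = -3 + x**2/4)
(y(o(5)) + 37)*14 = ((-3 + (-4 + 2*5)**2/4) + 37)*14 = ((-3 + (-4 + 10)**2/4) + 37)*14 = ((-3 + (1/4)*6**2) + 37)*14 = ((-3 + (1/4)*36) + 37)*14 = ((-3 + 9) + 37)*14 = (6 + 37)*14 = 43*14 = 602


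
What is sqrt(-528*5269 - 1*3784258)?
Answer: I*sqrt(6566290) ≈ 2562.5*I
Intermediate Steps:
sqrt(-528*5269 - 1*3784258) = sqrt(-2782032 - 3784258) = sqrt(-6566290) = I*sqrt(6566290)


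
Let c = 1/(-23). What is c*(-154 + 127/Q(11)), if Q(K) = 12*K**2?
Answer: 223481/33396 ≈ 6.6918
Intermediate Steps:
c = -1/23 ≈ -0.043478
c*(-154 + 127/Q(11)) = -(-154 + 127/((12*11**2)))/23 = -(-154 + 127/((12*121)))/23 = -(-154 + 127/1452)/23 = -1/23*(-223481/1452) = 223481/33396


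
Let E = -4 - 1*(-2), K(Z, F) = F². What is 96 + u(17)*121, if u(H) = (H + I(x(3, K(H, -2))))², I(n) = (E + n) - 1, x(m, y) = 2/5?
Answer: 629664/25 ≈ 25187.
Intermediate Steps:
E = -2 (E = -4 + 2 = -2)
x(m, y) = ⅖ (x(m, y) = 2*(⅕) = ⅖)
I(n) = -3 + n (I(n) = (-2 + n) - 1 = -3 + n)
u(H) = (-13/5 + H)² (u(H) = (H + (-3 + ⅖))² = (H - 13/5)² = (-13/5 + H)²)
96 + u(17)*121 = 96 + ((-13 + 5*17)²/25)*121 = 96 + ((-13 + 85)²/25)*121 = 96 + ((1/25)*72²)*121 = 96 + ((1/25)*5184)*121 = 96 + (5184/25)*121 = 96 + 627264/25 = 629664/25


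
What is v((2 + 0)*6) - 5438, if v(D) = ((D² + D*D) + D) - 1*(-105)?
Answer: -5033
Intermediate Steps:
v(D) = 105 + D + 2*D² (v(D) = ((D² + D²) + D) + 105 = (2*D² + D) + 105 = (D + 2*D²) + 105 = 105 + D + 2*D²)
v((2 + 0)*6) - 5438 = (105 + (2 + 0)*6 + 2*((2 + 0)*6)²) - 5438 = (105 + 2*6 + 2*(2*6)²) - 5438 = (105 + 12 + 2*12²) - 5438 = (105 + 12 + 2*144) - 5438 = (105 + 12 + 288) - 5438 = 405 - 5438 = -5033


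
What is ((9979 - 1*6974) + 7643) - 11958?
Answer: -1310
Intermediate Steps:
((9979 - 1*6974) + 7643) - 11958 = ((9979 - 6974) + 7643) - 11958 = (3005 + 7643) - 11958 = 10648 - 11958 = -1310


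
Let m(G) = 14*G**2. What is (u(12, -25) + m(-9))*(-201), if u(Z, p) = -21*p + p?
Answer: -328434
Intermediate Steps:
u(Z, p) = -20*p
(u(12, -25) + m(-9))*(-201) = (-20*(-25) + 14*(-9)**2)*(-201) = (500 + 14*81)*(-201) = (500 + 1134)*(-201) = 1634*(-201) = -328434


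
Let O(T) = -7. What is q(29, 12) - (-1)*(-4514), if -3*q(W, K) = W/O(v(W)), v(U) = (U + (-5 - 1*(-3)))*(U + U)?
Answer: -94765/21 ≈ -4512.6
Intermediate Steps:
v(U) = 2*U*(-2 + U) (v(U) = (U + (-5 + 3))*(2*U) = (U - 2)*(2*U) = (-2 + U)*(2*U) = 2*U*(-2 + U))
q(W, K) = W/21 (q(W, K) = -W/(3*(-7)) = -W*(-1)/(3*7) = -(-1)*W/21 = W/21)
q(29, 12) - (-1)*(-4514) = (1/21)*29 - (-1)*(-4514) = 29/21 - 1*4514 = 29/21 - 4514 = -94765/21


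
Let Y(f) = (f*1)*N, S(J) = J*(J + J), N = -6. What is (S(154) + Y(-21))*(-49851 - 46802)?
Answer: -4596623374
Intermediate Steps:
S(J) = 2*J² (S(J) = J*(2*J) = 2*J²)
Y(f) = -6*f (Y(f) = (f*1)*(-6) = f*(-6) = -6*f)
(S(154) + Y(-21))*(-49851 - 46802) = (2*154² - 6*(-21))*(-49851 - 46802) = (2*23716 + 126)*(-96653) = (47432 + 126)*(-96653) = 47558*(-96653) = -4596623374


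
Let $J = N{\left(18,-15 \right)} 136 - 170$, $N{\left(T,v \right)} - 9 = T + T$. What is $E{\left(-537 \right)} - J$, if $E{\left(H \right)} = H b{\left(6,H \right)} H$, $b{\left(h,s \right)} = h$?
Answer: $1724264$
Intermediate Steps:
$N{\left(T,v \right)} = 9 + 2 T$ ($N{\left(T,v \right)} = 9 + \left(T + T\right) = 9 + 2 T$)
$E{\left(H \right)} = 6 H^{2}$ ($E{\left(H \right)} = H 6 H = 6 H H = 6 H^{2}$)
$J = 5950$ ($J = \left(9 + 2 \cdot 18\right) 136 - 170 = \left(9 + 36\right) 136 - 170 = 45 \cdot 136 - 170 = 6120 - 170 = 5950$)
$E{\left(-537 \right)} - J = 6 \left(-537\right)^{2} - 5950 = 6 \cdot 288369 - 5950 = 1730214 - 5950 = 1724264$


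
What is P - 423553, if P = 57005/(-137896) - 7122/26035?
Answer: -1520609562165567/3590122360 ≈ -4.2355e+5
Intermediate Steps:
P = -2466220487/3590122360 (P = 57005*(-1/137896) - 7122*1/26035 = -57005/137896 - 7122/26035 = -2466220487/3590122360 ≈ -0.68695)
P - 423553 = -2466220487/3590122360 - 423553 = -1520609562165567/3590122360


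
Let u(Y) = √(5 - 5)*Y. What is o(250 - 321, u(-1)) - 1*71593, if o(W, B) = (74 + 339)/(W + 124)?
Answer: -3794016/53 ≈ -71585.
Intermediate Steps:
u(Y) = 0 (u(Y) = √0*Y = 0*Y = 0)
o(W, B) = 413/(124 + W)
o(250 - 321, u(-1)) - 1*71593 = 413/(124 + (250 - 321)) - 1*71593 = 413/(124 - 71) - 71593 = 413/53 - 71593 = -3794016/53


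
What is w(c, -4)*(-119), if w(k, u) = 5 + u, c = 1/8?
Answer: -119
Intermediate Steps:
c = ⅛ ≈ 0.12500
w(c, -4)*(-119) = (5 - 4)*(-119) = 1*(-119) = -119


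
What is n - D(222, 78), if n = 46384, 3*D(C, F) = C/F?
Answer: 1808939/39 ≈ 46383.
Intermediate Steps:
D(C, F) = C/(3*F) (D(C, F) = (C/F)/3 = C/(3*F))
n - D(222, 78) = 46384 - 222/(3*78) = 46384 - 1*37/39 = 46384 - 37/39 = 1808939/39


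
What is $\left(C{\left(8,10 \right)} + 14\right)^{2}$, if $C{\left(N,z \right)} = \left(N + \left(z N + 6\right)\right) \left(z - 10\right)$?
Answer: $196$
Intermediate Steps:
$C{\left(N,z \right)} = \left(-10 + z\right) \left(6 + N + N z\right)$ ($C{\left(N,z \right)} = \left(N + \left(N z + 6\right)\right) \left(-10 + z\right) = \left(N + \left(6 + N z\right)\right) \left(-10 + z\right) = \left(6 + N + N z\right) \left(-10 + z\right) = \left(-10 + z\right) \left(6 + N + N z\right)$)
$\left(C{\left(8,10 \right)} + 14\right)^{2} = \left(\left(-60 - 80 + 6 \cdot 10 + 8 \cdot 10^{2} - 72 \cdot 10\right) + 14\right)^{2} = \left(\left(-60 - 80 + 60 + 8 \cdot 100 - 720\right) + 14\right)^{2} = \left(\left(-60 - 80 + 60 + 800 - 720\right) + 14\right)^{2} = \left(0 + 14\right)^{2} = 14^{2} = 196$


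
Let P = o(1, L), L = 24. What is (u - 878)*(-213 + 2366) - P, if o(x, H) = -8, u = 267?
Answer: -1315475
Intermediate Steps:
P = -8
(u - 878)*(-213 + 2366) - P = (267 - 878)*(-213 + 2366) - 1*(-8) = -611*2153 + 8 = -1315483 + 8 = -1315475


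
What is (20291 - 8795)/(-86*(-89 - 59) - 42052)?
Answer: -2874/7331 ≈ -0.39203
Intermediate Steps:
(20291 - 8795)/(-86*(-89 - 59) - 42052) = 11496/(-86*(-148) - 42052) = 11496/(12728 - 42052) = 11496/(-29324) = 11496*(-1/29324) = -2874/7331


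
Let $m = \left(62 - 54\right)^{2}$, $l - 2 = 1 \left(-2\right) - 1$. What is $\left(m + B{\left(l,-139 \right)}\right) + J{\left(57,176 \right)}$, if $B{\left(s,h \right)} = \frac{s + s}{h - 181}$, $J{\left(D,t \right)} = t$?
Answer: $\frac{38401}{160} \approx 240.01$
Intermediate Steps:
$l = -1$ ($l = 2 + \left(1 \left(-2\right) - 1\right) = 2 - 3 = -1$)
$m = 64$ ($m = 8^{2} = 64$)
$B{\left(s,h \right)} = \frac{2 s}{-181 + h}$
$\left(m + B{\left(l,-139 \right)}\right) + J{\left(57,176 \right)} = \left(64 + 2 \left(-1\right) \frac{1}{-181 - 139}\right) + 176 = \left(64 + 2 \left(-1\right) \frac{1}{-320}\right) + 176 = \left(64 + 2 \left(-1\right) \left(- \frac{1}{320}\right)\right) + 176 = \left(64 + \frac{1}{160}\right) + 176 = \frac{10241}{160} + 176 = \frac{38401}{160}$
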